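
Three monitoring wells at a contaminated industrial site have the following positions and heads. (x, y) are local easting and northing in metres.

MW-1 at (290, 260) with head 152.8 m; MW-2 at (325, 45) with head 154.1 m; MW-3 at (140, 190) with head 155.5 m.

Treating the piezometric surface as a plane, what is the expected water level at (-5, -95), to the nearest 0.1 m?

Differences from MW-1: to MW-2 (Δx, Δy, Δh) = (35, -215, +1.3); to MW-3 = (-150, -70, +2.7).
Solve a·Δx + b·Δy = Δh: det = 35·(-70) − (-150)·(-215) = -34700.
∂h/∂x = [(+1.3)·(-70) − (+2.7)·(-215)] / -34700 = -0.01411
∂h/∂y = [35·(+2.7) − (-150)·(+1.3)] / -34700 = -0.008343
h(-5, -95) = 152.8 + (-0.01411)·(-295) + (-0.008343)·(-355) = 152.8 +4.161 +2.962 = 159.923 m.

159.9 m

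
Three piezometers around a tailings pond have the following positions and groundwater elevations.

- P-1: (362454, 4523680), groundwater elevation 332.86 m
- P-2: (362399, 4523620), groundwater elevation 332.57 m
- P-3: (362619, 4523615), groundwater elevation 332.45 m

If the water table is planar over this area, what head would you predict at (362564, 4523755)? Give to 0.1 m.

Differences from P-1: to P-2 (Δx, Δy, Δh) = (-55, -60, -0.29); to P-3 = (165, -65, -0.41).
Determinant of the coordinate differences = (-55)·(-65) − 165·(-60) = 13475.
∂h/∂x = [(-0.29)·(-65) − (-0.41)·(-60)] / 13475 = -0.0004267
∂h/∂y = [(-55)·(-0.41) − 165·(-0.29)] / 13475 = +0.005224
h(362564, 4523755) = 332.86 + (-0.0004267)·(110) + (+0.005224)·(75) = 332.86 -0.047 +0.392 = 333.205 m.

333.2 m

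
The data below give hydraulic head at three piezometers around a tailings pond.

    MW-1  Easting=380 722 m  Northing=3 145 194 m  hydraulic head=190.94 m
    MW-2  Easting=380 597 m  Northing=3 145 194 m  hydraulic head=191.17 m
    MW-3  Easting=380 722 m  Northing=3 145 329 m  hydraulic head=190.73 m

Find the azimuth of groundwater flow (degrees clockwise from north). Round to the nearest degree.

∂h/∂x = (191.17 − 190.94) / (380597 − 380722) = -0.001840
∂h/∂y = (190.73 − 190.94) / (3145329 − 3145194) = -0.001556
Flow direction (−∇h) has components (+0.001840 E, +0.001556 N).
Azimuth = atan2(E, N) = atan2(+0.001840, +0.001556) = 49.8° ≈ 050°.

050°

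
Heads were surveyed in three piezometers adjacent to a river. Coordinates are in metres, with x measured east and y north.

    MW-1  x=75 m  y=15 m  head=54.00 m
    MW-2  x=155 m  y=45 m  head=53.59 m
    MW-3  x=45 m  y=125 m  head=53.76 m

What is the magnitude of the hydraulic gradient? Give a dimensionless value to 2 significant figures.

0.0051

Differences from MW-1: to MW-2 (Δx, Δy, Δh) = (80, 30, -0.41); to MW-3 = (-30, 110, -0.24).
Solve a·Δx + b·Δy = Δh: det = 80·110 − (-30)·30 = 9700.
∂h/∂x = [(-0.41)·110 − (-0.24)·30] / 9700 = -0.003907
∂h/∂y = [80·(-0.24) − (-30)·(-0.41)] / 9700 = -0.003247
|∇h| = √(-0.003907² + -0.003247²) = 0.00508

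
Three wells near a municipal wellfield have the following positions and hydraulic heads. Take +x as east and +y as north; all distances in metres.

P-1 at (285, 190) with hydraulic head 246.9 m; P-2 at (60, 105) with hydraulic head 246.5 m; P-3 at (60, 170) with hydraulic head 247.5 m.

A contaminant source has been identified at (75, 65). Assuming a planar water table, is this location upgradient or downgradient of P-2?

downgradient

Differences from P-1: to P-2 (Δx, Δy, Δh) = (-225, -85, -0.4); to P-3 = (-225, -20, +0.6).
Solve a·Δx + b·Δy = Δh: det = (-225)·(-20) − (-225)·(-85) = -14625.
∂h/∂x = [(-0.4)·(-20) − (+0.6)·(-85)] / -14625 = -0.004034
∂h/∂y = [(-225)·(+0.6) − (-225)·(-0.4)] / -14625 = +0.01538
Head at (75, 65) = 246.9 + (-0.004034)·(-210) + (+0.01538)·(-125) = 245.82 m.
That is lower than the 246.5 m at P-2, so the point is downgradient.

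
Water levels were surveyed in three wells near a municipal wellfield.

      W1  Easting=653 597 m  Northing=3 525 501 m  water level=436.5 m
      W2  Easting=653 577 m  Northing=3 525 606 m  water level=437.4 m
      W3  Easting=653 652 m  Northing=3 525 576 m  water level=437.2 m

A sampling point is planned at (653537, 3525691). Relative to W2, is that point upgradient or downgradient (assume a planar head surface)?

upgradient

With h = a·x + b·y + c and W1 as origin, the differences give:
  (-20)·a + 105·b = +0.9
  55·a + 75·b = +0.7
Eliminate b (×75 and ×105, subtract): -7275·a = -6.00 → a = ∂h/∂x = +0.0008247
Back-substitute: b = ∂h/∂y = +0.008729.
Head at (653537, 3525691) = 436.5 + (+0.0008247)·(-60) + (+0.008729)·(190) = 438.11 m.
That is higher than the 437.4 m at W2, so the point is upgradient.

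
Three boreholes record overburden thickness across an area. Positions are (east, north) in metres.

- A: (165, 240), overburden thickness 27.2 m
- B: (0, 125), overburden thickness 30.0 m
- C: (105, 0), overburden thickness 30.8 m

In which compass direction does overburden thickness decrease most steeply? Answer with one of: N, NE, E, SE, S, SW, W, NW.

NE

Taking A as reference: B−A = (-165, -115, +2.8); C−A = (-60, -240, +3.6).
Solve a·Δx + b·Δy = Δd: det = (-165)·(-240) − (-60)·(-115) = 32700.
∂d/∂x = [(+2.8)·(-240) − (+3.6)·(-115)] / 32700 = -0.007890
∂d/∂y = [(-165)·(+3.6) − (-60)·(+2.8)] / 32700 = -0.01303
Steepest decrease is along −∇f = (+0.007890 E, +0.01303 N) → northeast.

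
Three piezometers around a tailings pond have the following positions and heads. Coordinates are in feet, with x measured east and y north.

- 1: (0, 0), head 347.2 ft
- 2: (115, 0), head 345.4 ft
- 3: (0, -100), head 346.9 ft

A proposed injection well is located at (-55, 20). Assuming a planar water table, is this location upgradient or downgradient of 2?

upgradient

∂h/∂x = (345.4 − 347.2) / (115 − 0) = -0.01565
∂h/∂y = (346.9 − 347.2) / (-100 − 0) = +0.003000
Head at (-55, 20) = 347.2 + (-0.01565)·(-55) + (+0.003000)·(20) = 348.12 ft.
That is higher than the 345.4 ft at 2, so the point is upgradient.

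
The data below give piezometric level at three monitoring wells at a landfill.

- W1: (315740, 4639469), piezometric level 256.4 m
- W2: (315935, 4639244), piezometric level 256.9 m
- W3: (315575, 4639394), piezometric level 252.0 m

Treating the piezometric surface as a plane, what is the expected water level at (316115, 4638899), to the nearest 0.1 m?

With h = a·x + b·y + c and W1 as origin, the differences give:
  195·a + (-225)·b = +0.5
  (-165)·a + (-75)·b = -4.4
Eliminate b (×(-75) and ×(-225), subtract): -51750·a = -1027.50 → a = ∂h/∂x = +0.01986
Back-substitute: b = ∂h/∂y = +0.01499.
h(316115, 4638899) = 256.4 + (+0.01986)·(375) + (+0.01499)·(-570) = 256.4 +7.446 -8.542 = 255.304 m.

255.3 m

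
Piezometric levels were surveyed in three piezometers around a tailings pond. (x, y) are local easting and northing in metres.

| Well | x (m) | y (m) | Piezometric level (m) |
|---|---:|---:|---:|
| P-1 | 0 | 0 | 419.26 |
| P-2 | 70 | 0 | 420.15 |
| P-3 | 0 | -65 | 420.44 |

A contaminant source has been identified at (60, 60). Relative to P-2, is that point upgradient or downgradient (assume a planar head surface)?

∂h/∂x = (420.15 − 419.26) / (70 − 0) = +0.01271
∂h/∂y = (420.44 − 419.26) / (-65 − 0) = -0.01815
Head at (60, 60) = 419.26 + (+0.01271)·(60) + (-0.01815)·(60) = 418.93 m.
That is lower than the 420.15 m at P-2, so the point is downgradient.

downgradient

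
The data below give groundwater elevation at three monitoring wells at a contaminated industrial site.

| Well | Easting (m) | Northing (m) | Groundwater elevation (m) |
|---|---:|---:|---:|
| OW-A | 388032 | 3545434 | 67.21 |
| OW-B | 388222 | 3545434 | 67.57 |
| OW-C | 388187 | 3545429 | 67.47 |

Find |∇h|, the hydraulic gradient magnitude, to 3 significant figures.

Differences from OW-A: to OW-B (Δx, Δy, Δh) = (190, 0, +0.36); to OW-C = (155, -5, +0.26).
Determinant of the coordinate differences = 190·(-5) − 155·0 = -950.
∂h/∂x = [(+0.36)·(-5) − (+0.26)·0] / -950 = +0.001895
∂h/∂y = [190·(+0.26) − 155·(+0.36)] / -950 = +0.006737
|∇h| = √(0.001895² + 0.006737²) = 0.006998

0.00700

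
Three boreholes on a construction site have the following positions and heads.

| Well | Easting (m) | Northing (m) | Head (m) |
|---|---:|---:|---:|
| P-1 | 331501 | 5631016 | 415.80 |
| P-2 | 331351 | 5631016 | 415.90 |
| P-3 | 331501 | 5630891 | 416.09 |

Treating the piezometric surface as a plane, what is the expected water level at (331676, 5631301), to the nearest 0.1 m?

∂h/∂x = (415.90 − 415.80) / (331351 − 331501) = -0.0006667
∂h/∂y = (416.09 − 415.80) / (5630891 − 5631016) = -0.002320
h(331676, 5631301) = 415.80 + (-0.0006667)·(175) + (-0.002320)·(285) = 415.80 -0.117 -0.661 = 415.022 m.

415.0 m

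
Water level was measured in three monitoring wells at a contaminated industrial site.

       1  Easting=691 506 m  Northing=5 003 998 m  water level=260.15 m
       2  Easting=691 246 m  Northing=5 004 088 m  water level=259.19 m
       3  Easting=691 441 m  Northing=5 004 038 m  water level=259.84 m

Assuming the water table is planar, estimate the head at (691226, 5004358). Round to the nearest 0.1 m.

258.1 m

Differences from 1: to 2 (Δx, Δy, Δh) = (-260, 90, -0.96); to 3 = (-65, 40, -0.31).
Determinant of the coordinate differences = (-260)·40 − (-65)·90 = -4550.
∂h/∂x = [(-0.96)·40 − (-0.31)·90] / -4550 = +0.002308
∂h/∂y = [(-260)·(-0.31) − (-65)·(-0.96)] / -4550 = -0.004000
h(691226, 5004358) = 260.15 + (+0.002308)·(-280) + (-0.004000)·(360) = 260.15 -0.646 -1.440 = 258.064 m.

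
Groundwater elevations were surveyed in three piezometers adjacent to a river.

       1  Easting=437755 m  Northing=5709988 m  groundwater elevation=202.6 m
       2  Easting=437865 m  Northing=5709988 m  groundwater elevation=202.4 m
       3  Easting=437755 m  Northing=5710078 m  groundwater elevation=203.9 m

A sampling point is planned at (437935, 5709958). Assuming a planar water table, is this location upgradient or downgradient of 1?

downgradient

∂h/∂x = (202.4 − 202.6) / (437865 − 437755) = -0.001818
∂h/∂y = (203.9 − 202.6) / (5710078 − 5709988) = +0.01444
Head at (437935, 5709958) = 202.6 + (-0.001818)·(180) + (+0.01444)·(-30) = 201.84 m.
That is lower than the 202.6 m at 1, so the point is downgradient.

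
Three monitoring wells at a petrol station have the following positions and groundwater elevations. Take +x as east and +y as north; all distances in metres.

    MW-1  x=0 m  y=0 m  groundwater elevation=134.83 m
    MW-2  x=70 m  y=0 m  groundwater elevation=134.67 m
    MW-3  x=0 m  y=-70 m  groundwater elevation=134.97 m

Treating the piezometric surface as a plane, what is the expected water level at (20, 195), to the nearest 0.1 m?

134.4 m

∂h/∂x = (134.67 − 134.83) / (70 − 0) = -0.002286
∂h/∂y = (134.97 − 134.83) / (-70 − 0) = -0.002000
h(20, 195) = 134.83 + (-0.002286)·(20) + (-0.002000)·(195) = 134.83 -0.046 -0.390 = 134.394 m.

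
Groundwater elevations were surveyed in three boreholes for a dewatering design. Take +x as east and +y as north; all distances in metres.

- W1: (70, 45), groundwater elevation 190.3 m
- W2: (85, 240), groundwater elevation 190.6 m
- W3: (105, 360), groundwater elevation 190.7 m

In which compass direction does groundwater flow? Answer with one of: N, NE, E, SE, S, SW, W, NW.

E

With h = a·x + b·y + c and W1 as origin, the differences give:
  15·a + 195·b = +0.3
  35·a + 315·b = +0.4
Eliminate b (×315 and ×195, subtract): -2100·a = 16.50 → a = ∂h/∂x = -0.007857
Back-substitute: b = ∂h/∂y = +0.002143.
Flow = −∇h = (+0.007857 east, -0.002143 north), which points east.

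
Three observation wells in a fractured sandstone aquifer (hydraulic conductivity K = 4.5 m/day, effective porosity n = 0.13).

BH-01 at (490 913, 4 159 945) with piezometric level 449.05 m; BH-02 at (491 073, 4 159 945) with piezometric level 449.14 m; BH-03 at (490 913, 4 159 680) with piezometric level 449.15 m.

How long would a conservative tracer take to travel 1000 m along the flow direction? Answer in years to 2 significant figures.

∂h/∂x = (449.14 − 449.05) / (491073 − 490913) = +0.0005625
∂h/∂y = (449.15 − 449.05) / (4159680 − 4159945) = -0.0003774
|∇h| = √(0.0005625² + -0.0003774²) = 0.0006774
Seepage velocity v = K·i/n = 4.5 × 0.0006774 / 0.13 = 0.02345 m/day.
t = 1000 / 0.02345 = 4.264e+04 days = 117 years.

120 years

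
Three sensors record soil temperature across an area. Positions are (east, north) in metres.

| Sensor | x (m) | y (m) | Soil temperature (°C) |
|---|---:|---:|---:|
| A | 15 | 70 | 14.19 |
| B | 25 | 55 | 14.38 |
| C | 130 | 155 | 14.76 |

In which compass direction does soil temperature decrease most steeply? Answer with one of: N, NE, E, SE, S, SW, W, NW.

NW

With T = a·x + b·y + c and A as origin, the differences give:
  10·a + (-15)·b = +0.19
  115·a + 85·b = +0.57
Eliminate b (×85 and ×(-15), subtract): 2575·a = 24.700 → a = ∂T/∂x = +0.009592
Back-substitute: b = ∂T/∂y = -0.006272.
Steepest decrease is along −∇f = (-0.009592 E, +0.006272 N) → northwest.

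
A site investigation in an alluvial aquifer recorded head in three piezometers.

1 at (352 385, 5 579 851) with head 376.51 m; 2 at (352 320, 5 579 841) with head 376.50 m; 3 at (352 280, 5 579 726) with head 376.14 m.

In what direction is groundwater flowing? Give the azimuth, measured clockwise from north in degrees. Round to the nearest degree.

174°

Differences from 1: to 2 (Δx, Δy, Δh) = (-65, -10, -0.01); to 3 = (-105, -125, -0.37).
Determinant of the coordinate differences = (-65)·(-125) − (-105)·(-10) = 7075.
∂h/∂x = [(-0.01)·(-125) − (-0.37)·(-10)] / 7075 = -0.0003463
∂h/∂y = [(-65)·(-0.37) − (-105)·(-0.01)] / 7075 = +0.003251
Flow direction (−∇h) has components (+0.0003463 E, -0.003251 N).
Azimuth = atan2(E, N) = atan2(+0.0003463, -0.003251) = 173.9° ≈ 174°.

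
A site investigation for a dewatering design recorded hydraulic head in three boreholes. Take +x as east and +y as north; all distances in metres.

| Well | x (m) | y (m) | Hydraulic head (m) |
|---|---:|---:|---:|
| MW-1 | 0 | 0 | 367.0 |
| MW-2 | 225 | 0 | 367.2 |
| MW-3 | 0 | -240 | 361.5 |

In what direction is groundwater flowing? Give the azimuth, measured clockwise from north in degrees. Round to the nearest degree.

∂h/∂x = (367.2 − 367.0) / (225 − 0) = +0.0008889
∂h/∂y = (361.5 − 367.0) / (-240 − 0) = +0.02292
Flow direction (−∇h) has components (-0.0008889 E, -0.02292 N).
Azimuth = atan2(E, N) = atan2(-0.0008889, -0.02292) = 182.2° ≈ 182°.

182°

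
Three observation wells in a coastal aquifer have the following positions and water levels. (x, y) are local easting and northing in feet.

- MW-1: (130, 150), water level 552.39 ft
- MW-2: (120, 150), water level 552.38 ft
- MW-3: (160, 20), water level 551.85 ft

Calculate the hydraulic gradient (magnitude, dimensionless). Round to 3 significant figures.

0.00450

Differences from MW-1: to MW-2 (Δx, Δy, Δh) = (-10, 0, -0.01); to MW-3 = (30, -130, -0.54).
Determinant of the coordinate differences = (-10)·(-130) − 30·0 = 1300.
∂h/∂x = [(-0.01)·(-130) − (-0.54)·0] / 1300 = +0.0010000
∂h/∂y = [(-10)·(-0.54) − 30·(-0.01)] / 1300 = +0.004385
|∇h| = √(0.0010000² + 0.004385²) = 0.004498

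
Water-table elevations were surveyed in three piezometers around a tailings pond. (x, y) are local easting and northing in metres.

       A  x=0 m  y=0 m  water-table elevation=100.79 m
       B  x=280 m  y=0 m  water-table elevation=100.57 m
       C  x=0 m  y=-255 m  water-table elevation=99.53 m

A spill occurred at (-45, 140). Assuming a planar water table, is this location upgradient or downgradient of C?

upgradient

∂h/∂x = (100.57 − 100.79) / (280 − 0) = -0.0007857
∂h/∂y = (99.53 − 100.79) / (-255 − 0) = +0.004941
Head at (-45, 140) = 100.79 + (-0.0007857)·(-45) + (+0.004941)·(140) = 101.52 m.
That is higher than the 99.53 m at C, so the point is upgradient.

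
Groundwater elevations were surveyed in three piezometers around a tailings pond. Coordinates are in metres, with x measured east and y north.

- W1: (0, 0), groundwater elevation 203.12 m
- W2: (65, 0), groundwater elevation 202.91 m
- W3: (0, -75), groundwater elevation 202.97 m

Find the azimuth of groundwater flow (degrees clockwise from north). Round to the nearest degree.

∂h/∂x = (202.91 − 203.12) / (65 − 0) = -0.003231
∂h/∂y = (202.97 − 203.12) / (-75 − 0) = +0.002000
Flow direction (−∇h) has components (+0.003231 E, -0.002000 N).
Azimuth = atan2(E, N) = atan2(+0.003231, -0.002000) = 121.8° ≈ 122°.

122°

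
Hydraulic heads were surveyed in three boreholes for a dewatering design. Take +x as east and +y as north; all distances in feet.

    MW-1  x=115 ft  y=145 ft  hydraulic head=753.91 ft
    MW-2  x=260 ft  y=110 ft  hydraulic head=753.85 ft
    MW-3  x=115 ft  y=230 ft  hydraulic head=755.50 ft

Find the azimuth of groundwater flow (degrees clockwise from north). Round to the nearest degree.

192°

Differences from MW-1: to MW-2 (Δx, Δy, Δh) = (145, -35, -0.06); to MW-3 = (0, 85, +1.59).
Solve a·Δx + b·Δy = Δh: det = 145·85 − 0·(-35) = 12325.
∂h/∂x = [(-0.06)·85 − (+1.59)·(-35)] / 12325 = +0.004101
∂h/∂y = [145·(+1.59) − 0·(-0.06)] / 12325 = +0.01871
Flow direction (−∇h) has components (-0.004101 E, -0.01871 N).
Azimuth = atan2(E, N) = atan2(-0.004101, -0.01871) = 192.4° ≈ 192°.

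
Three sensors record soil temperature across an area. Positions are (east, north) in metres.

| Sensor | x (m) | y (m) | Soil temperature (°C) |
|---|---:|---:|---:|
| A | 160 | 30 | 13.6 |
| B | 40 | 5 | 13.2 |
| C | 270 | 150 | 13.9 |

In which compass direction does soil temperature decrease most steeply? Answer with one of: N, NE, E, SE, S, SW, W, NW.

Differences from A: to B (Δx, Δy, Δh) = (-120, -25, -0.4); to C = (110, 120, +0.3).
Solve a·Δx + b·Δy = ΔT: det = (-120)·120 − 110·(-25) = -11650.
∂T/∂x = [(-0.4)·120 − (+0.3)·(-25)] / -11650 = +0.003476
∂T/∂y = [(-120)·(+0.3) − 110·(-0.4)] / -11650 = -0.0006867
Steepest decrease is along −∇f = (-0.003476 E, +0.0006867 N) → west.

W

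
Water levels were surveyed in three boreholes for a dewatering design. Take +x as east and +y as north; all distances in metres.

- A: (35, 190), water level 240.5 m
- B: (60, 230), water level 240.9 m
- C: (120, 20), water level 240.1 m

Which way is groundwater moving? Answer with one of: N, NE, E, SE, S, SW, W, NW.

Taking A as reference: B−A = (25, 40, +0.4); C−A = (85, -170, -0.4).
Determinant of the coordinate differences = 25·(-170) − 85·40 = -7650.
∂h/∂x = [(+0.4)·(-170) − (-0.4)·40] / -7650 = +0.006797
∂h/∂y = [25·(-0.4) − 85·(+0.4)] / -7650 = +0.005752
Flow = −∇h = (-0.006797 east, -0.005752 north), which points southwest.

SW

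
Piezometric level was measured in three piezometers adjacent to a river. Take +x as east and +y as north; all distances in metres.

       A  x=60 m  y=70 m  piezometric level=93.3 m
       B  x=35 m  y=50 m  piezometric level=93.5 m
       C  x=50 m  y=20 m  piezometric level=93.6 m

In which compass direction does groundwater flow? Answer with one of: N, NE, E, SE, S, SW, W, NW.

With h = a·x + b·y + c and A as origin, the differences give:
  (-25)·a + (-20)·b = +0.2
  (-10)·a + (-50)·b = +0.3
Eliminate b (×(-50) and ×(-20), subtract): 1050·a = -4.00 → a = ∂h/∂x = -0.003810
Back-substitute: b = ∂h/∂y = -0.005238.
Flow = −∇h = (+0.003810 east, +0.005238 north), which points northeast.

NE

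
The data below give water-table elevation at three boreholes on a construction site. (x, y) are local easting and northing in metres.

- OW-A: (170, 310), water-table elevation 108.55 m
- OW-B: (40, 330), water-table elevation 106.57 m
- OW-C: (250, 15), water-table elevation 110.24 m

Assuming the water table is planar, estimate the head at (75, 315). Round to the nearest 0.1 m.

107.1 m

Taking OW-A as reference: OW-B−OW-A = (-130, 20, -1.98); OW-C−OW-A = (80, -295, +1.69).
Determinant of the coordinate differences = (-130)·(-295) − 80·20 = 36750.
∂h/∂x = [(-1.98)·(-295) − (+1.69)·20] / 36750 = +0.01497
∂h/∂y = [(-130)·(+1.69) − 80·(-1.98)] / 36750 = -0.001668
h(75, 315) = 108.55 + (+0.01497)·(-95) + (-0.001668)·(5) = 108.55 -1.423 -0.008 = 107.119 m.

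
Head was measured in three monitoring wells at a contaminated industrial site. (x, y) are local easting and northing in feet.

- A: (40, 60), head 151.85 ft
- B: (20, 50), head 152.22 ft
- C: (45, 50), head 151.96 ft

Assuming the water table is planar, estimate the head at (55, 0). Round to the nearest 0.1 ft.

Three-point gradient (reference A): Δ to B = (-20, -10, +0.37), Δ to C = (5, -10, +0.11).
∂h/∂x = -0.01040, ∂h/∂y = -0.01620 (det = 250).
h(55, 0) = 151.85 + (-0.01040)·(15) + (-0.01620)·(-60) = 151.85 -0.156 +0.972 = 152.666 ft.

152.7 ft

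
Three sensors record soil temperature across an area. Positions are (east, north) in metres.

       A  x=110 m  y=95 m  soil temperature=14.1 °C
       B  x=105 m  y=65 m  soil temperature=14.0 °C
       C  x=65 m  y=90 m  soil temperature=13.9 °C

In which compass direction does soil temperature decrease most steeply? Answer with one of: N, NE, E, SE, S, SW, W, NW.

SW

Three-point gradient (reference A): Δ to B = (-5, -30, -0.1), Δ to C = (-45, -5, -0.2).
∂T/∂x = +0.004151, ∂T/∂y = +0.002642 (det = -1325).
Steepest decrease is along −∇f = (-0.004151 E, -0.002642 N) → southwest.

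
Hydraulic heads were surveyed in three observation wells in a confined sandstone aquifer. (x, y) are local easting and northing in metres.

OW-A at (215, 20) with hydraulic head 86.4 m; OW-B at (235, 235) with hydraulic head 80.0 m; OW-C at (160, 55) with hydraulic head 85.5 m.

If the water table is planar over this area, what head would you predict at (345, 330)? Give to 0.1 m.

Differences from OW-A: to OW-B (Δx, Δy, Δh) = (20, 215, -6.4); to OW-C = (-55, 35, -0.9).
Determinant of the coordinate differences = 20·35 − (-55)·215 = 12525.
∂h/∂x = [(-6.4)·35 − (-0.9)·215] / 12525 = -0.002435
∂h/∂y = [20·(-0.9) − (-55)·(-6.4)] / 12525 = -0.02954
h(345, 330) = 86.4 + (-0.002435)·(130) + (-0.02954)·(310) = 86.4 -0.317 -9.158 = 76.926 m.

76.9 m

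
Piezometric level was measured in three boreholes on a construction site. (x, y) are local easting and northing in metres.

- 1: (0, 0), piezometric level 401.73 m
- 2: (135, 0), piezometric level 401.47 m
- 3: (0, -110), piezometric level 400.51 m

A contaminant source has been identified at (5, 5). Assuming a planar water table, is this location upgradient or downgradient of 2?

∂h/∂x = (401.47 − 401.73) / (135 − 0) = -0.001926
∂h/∂y = (400.51 − 401.73) / (-110 − 0) = +0.01109
Head at (5, 5) = 401.73 + (-0.001926)·(5) + (+0.01109)·(5) = 401.78 m.
That is higher than the 401.47 m at 2, so the point is upgradient.

upgradient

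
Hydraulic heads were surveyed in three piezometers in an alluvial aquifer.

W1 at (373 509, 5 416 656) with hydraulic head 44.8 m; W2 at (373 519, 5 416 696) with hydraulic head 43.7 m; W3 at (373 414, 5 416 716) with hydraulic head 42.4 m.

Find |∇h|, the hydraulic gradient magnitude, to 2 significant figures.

0.030

Differences from W1: to W2 (Δx, Δy, Δh) = (10, 40, -1.1); to W3 = (-95, 60, -2.4).
Solve a·Δx + b·Δy = Δh: det = 10·60 − (-95)·40 = 4400.
∂h/∂x = [(-1.1)·60 − (-2.4)·40] / 4400 = +0.006818
∂h/∂y = [10·(-2.4) − (-95)·(-1.1)] / 4400 = -0.02920
|∇h| = √(0.006818² + -0.02920²) = 0.02999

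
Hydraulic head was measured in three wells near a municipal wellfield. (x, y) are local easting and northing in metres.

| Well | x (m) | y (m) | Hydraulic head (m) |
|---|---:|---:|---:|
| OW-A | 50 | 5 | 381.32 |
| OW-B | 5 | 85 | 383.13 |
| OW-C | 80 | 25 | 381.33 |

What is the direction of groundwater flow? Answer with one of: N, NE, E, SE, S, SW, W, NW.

Taking OW-A as reference: OW-B−OW-A = (-45, 80, +1.81); OW-C−OW-A = (30, 20, +0.01).
Determinant of the coordinate differences = (-45)·20 − 30·80 = -3300.
∂h/∂x = [(+1.81)·20 − (+0.01)·80] / -3300 = -0.01073
∂h/∂y = [(-45)·(+0.01) − 30·(+1.81)] / -3300 = +0.01659
Flow = −∇h = (+0.01073 east, -0.01659 north), which points southeast.

SE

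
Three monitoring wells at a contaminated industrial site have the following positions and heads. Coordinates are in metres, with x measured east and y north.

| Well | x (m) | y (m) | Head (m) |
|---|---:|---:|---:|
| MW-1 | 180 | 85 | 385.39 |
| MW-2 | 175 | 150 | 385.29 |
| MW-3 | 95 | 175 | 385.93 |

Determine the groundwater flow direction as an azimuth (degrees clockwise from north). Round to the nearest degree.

076°

Differences from MW-1: to MW-2 (Δx, Δy, Δh) = (-5, 65, -0.10); to MW-3 = (-85, 90, +0.54).
Determinant of the coordinate differences = (-5)·90 − (-85)·65 = 5075.
∂h/∂x = [(-0.10)·90 − (+0.54)·65] / 5075 = -0.008690
∂h/∂y = [(-5)·(+0.54) − (-85)·(-0.10)] / 5075 = -0.002207
Flow direction (−∇h) has components (+0.008690 E, +0.002207 N).
Azimuth = atan2(E, N) = atan2(+0.008690, +0.002207) = 75.7° ≈ 076°.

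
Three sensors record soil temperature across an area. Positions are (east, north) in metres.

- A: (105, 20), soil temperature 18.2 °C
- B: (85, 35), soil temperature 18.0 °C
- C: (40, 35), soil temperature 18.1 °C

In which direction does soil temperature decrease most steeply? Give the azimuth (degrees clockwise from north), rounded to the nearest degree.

008°

Taking A as reference: B−A = (-20, 15, -0.2); C−A = (-65, 15, -0.1).
Determinant of the coordinate differences = (-20)·15 − (-65)·15 = 675.
∂T/∂x = [(-0.2)·15 − (-0.1)·15] / 675 = -0.002222
∂T/∂y = [(-20)·(-0.1) − (-65)·(-0.2)] / 675 = -0.01630
Steepest decrease is along −∇f: components (+0.002222 E, +0.01630 N).
Azimuth = atan2(+0.002222, +0.01630) = 7.8° ≈ 008°.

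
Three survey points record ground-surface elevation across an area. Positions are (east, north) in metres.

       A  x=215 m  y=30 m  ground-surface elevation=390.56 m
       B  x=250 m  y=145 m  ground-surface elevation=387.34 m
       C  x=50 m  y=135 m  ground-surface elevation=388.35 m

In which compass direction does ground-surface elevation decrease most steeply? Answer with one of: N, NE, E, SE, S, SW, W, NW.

Three-point gradient (reference A): Δ to B = (35, 115, -3.22), Δ to C = (-165, 105, -2.21).
∂z/∂x = -0.003706, ∂z/∂y = -0.02687 (det = 22650).
Steepest decrease is along −∇f = (+0.003706 E, +0.02687 N) → north.

N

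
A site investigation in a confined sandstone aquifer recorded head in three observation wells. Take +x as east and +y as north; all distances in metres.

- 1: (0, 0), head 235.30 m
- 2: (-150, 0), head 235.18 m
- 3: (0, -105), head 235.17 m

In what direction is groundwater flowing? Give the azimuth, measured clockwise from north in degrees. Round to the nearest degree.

∂h/∂x = (235.18 − 235.30) / (-150 − 0) = +0.0008000
∂h/∂y = (235.17 − 235.30) / (-105 − 0) = +0.001238
Flow direction (−∇h) has components (-0.0008000 E, -0.001238 N).
Azimuth = atan2(E, N) = atan2(-0.0008000, -0.001238) = 212.9° ≈ 213°.

213°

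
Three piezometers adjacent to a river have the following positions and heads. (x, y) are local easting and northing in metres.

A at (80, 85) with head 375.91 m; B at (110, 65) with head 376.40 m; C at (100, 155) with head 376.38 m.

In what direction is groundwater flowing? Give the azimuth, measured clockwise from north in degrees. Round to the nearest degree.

264°

With h = a·x + b·y + c and A as origin, the differences give:
  30·a + (-20)·b = +0.49
  20·a + 70·b = +0.47
Eliminate b (×70 and ×(-20), subtract): 2500·a = 43.700 → a = ∂h/∂x = +0.01748
Back-substitute: b = ∂h/∂y = +0.001720.
Flow direction (−∇h) has components (-0.01748 E, -0.001720 N).
Azimuth = atan2(E, N) = atan2(-0.01748, -0.001720) = 264.4° ≈ 264°.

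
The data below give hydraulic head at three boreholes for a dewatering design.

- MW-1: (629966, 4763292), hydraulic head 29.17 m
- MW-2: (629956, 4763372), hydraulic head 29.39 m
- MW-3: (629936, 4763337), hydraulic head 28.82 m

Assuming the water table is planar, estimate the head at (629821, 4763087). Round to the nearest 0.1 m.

Differences from MW-1: to MW-2 (Δx, Δy, Δh) = (-10, 80, +0.22); to MW-3 = (-30, 45, -0.35).
Solve a·Δx + b·Δy = Δh: det = (-10)·45 − (-30)·80 = 1950.
∂h/∂x = [(+0.22)·45 − (-0.35)·80] / 1950 = +0.01944
∂h/∂y = [(-10)·(-0.35) − (-30)·(+0.22)] / 1950 = +0.005179
h(629821, 4763087) = 29.17 + (+0.01944)·(-145) + (+0.005179)·(-205) = 29.17 -2.818 -1.062 = 25.290 m.

25.3 m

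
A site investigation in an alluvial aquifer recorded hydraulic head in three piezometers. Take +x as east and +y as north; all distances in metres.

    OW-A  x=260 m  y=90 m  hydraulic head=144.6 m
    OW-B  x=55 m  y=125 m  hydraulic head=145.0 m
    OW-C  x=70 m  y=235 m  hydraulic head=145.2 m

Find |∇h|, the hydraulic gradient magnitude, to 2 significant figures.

0.0026

With h = a·x + b·y + c and OW-A as origin, the differences give:
  (-205)·a + 35·b = +0.4
  (-190)·a + 145·b = +0.6
Eliminate b (×145 and ×35, subtract): -23075·a = 37.00 → a = ∂h/∂x = -0.001603
Back-substitute: b = ∂h/∂y = +0.002037.
|∇h| = √(-0.001603² + 0.002037²) = 0.002592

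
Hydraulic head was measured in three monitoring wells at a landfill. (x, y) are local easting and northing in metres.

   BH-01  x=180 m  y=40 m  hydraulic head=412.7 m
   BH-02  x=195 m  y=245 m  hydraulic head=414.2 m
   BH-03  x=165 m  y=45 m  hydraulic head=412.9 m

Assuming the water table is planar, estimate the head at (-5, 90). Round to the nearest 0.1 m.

Differences from BH-01: to BH-02 (Δx, Δy, Δh) = (15, 205, +1.5); to BH-03 = (-15, 5, +0.2).
Determinant of the coordinate differences = 15·5 − (-15)·205 = 3150.
∂h/∂x = [(+1.5)·5 − (+0.2)·205] / 3150 = -0.01063
∂h/∂y = [15·(+0.2) − (-15)·(+1.5)] / 3150 = +0.008095
h(-5, 90) = 412.7 + (-0.01063)·(-185) + (+0.008095)·(50) = 412.7 +1.967 +0.405 = 415.072 m.

415.1 m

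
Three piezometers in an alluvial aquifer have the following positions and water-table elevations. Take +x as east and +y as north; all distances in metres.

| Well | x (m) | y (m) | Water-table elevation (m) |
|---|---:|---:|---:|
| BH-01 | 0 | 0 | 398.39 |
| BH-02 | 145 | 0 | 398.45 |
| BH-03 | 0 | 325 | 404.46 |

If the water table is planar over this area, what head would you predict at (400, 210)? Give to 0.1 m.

402.5 m

∂h/∂x = (398.45 − 398.39) / (145 − 0) = +0.0004138
∂h/∂y = (404.46 − 398.39) / (325 − 0) = +0.01868
h(400, 210) = 398.39 + (+0.0004138)·(400) + (+0.01868)·(210) = 398.39 +0.166 +3.922 = 402.478 m.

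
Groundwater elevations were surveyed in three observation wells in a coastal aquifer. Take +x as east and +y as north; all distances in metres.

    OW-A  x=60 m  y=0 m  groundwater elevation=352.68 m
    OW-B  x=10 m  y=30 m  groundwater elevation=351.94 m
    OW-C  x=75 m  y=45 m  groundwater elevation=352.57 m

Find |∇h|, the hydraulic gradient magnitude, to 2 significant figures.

0.013

Differences from OW-A: to OW-B (Δx, Δy, Δh) = (-50, 30, -0.74); to OW-C = (15, 45, -0.11).
Solve a·Δx + b·Δy = Δh: det = (-50)·45 − 15·30 = -2700.
∂h/∂x = [(-0.74)·45 − (-0.11)·30] / -2700 = +0.01111
∂h/∂y = [(-50)·(-0.11) − 15·(-0.74)] / -2700 = -0.006148
|∇h| = √(0.01111² + -0.006148²) = 0.0127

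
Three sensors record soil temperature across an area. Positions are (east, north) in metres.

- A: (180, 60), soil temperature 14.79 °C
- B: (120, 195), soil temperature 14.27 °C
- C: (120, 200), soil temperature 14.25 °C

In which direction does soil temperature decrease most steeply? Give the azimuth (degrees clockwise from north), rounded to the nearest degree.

005°

Three-point gradient (reference A): Δ to B = (-60, 135, -0.52), Δ to C = (-60, 140, -0.54).
∂T/∂x = -0.0003333, ∂T/∂y = -0.004000 (det = -300).
Steepest decrease is along −∇f: components (+0.0003333 E, +0.004000 N).
Azimuth = atan2(+0.0003333, +0.004000) = 4.8° ≈ 005°.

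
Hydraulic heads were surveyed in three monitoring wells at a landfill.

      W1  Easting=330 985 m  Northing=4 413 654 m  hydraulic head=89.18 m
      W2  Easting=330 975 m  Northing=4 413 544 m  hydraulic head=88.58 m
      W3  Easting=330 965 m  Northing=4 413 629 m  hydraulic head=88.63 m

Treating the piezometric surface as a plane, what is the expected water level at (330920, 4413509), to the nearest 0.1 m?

87.2 m

Differences from W1: to W2 (Δx, Δy, Δh) = (-10, -110, -0.60); to W3 = (-20, -25, -0.55).
Solve a·Δx + b·Δy = Δh: det = (-10)·(-25) − (-20)·(-110) = -1950.
∂h/∂x = [(-0.60)·(-25) − (-0.55)·(-110)] / -1950 = +0.02333
∂h/∂y = [(-10)·(-0.55) − (-20)·(-0.60)] / -1950 = +0.003333
h(330920, 4413509) = 89.18 + (+0.02333)·(-65) + (+0.003333)·(-145) = 89.18 -1.517 -0.483 = 87.180 m.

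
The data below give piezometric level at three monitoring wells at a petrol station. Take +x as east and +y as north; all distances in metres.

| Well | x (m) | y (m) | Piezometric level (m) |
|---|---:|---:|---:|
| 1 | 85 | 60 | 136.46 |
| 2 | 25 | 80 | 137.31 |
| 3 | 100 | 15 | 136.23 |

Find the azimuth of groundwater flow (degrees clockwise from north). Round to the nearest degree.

092°

With h = a·x + b·y + c and 1 as origin, the differences give:
  (-60)·a + 20·b = +0.85
  15·a + (-45)·b = -0.23
Eliminate b (×(-45) and ×20, subtract): 2400·a = -33.650 → a = ∂h/∂x = -0.01402
Back-substitute: b = ∂h/∂y = +0.0004375.
Flow direction (−∇h) has components (+0.01402 E, -0.0004375 N).
Azimuth = atan2(E, N) = atan2(+0.01402, -0.0004375) = 91.8° ≈ 092°.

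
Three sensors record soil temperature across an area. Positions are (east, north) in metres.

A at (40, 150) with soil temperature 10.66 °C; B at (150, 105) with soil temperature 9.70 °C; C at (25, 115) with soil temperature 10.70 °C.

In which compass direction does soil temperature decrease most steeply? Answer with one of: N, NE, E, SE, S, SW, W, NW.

E

Differences from A: to B (Δx, Δy, Δh) = (110, -45, -0.96); to C = (-15, -35, +0.04).
Determinant of the coordinate differences = 110·(-35) − (-15)·(-45) = -4525.
∂T/∂x = [(-0.96)·(-35) − (+0.04)·(-45)] / -4525 = -0.007823
∂T/∂y = [110·(+0.04) − (-15)·(-0.96)] / -4525 = +0.002210
Steepest decrease is along −∇f = (+0.007823 E, -0.002210 N) → east.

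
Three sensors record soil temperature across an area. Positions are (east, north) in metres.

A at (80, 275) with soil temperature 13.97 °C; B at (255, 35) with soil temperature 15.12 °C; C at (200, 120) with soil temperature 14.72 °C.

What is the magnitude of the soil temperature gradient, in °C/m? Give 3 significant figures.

Differences from A: to B (Δx, Δy, Δh) = (175, -240, +1.15); to C = (120, -155, +0.75).
Solve a·Δx + b·Δy = ΔT: det = 175·(-155) − 120·(-240) = 1675.
∂T/∂x = [(+1.15)·(-155) − (+0.75)·(-240)] / 1675 = +0.001045
∂T/∂y = [175·(+0.75) − 120·(+1.15)] / 1675 = -0.004030
|∇f| = √(0.001045² + -0.004030²) = 0.004163 °C/m

0.00416 °C/m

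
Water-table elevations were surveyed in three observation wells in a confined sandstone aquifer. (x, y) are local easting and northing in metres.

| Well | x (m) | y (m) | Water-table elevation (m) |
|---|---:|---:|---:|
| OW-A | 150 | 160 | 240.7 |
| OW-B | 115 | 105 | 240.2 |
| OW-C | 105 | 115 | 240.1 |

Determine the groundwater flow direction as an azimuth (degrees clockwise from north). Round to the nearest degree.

262°

With h = a·x + b·y + c and OW-A as origin, the differences give:
  (-35)·a + (-55)·b = -0.5
  (-45)·a + (-45)·b = -0.6
Eliminate b (×(-45) and ×(-55), subtract): -900·a = -10.50 → a = ∂h/∂x = +0.01167
Back-substitute: b = ∂h/∂y = +0.001667.
Flow direction (−∇h) has components (-0.01167 E, -0.001667 N).
Azimuth = atan2(E, N) = atan2(-0.01167, -0.001667) = 261.9° ≈ 262°.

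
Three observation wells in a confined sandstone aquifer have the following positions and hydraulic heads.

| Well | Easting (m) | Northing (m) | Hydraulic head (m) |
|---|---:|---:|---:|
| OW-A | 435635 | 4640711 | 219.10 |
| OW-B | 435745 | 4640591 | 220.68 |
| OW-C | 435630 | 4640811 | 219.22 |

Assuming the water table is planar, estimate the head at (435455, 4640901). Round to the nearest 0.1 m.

216.5 m

With h = a·x + b·y + c and OW-A as origin, the differences give:
  110·a + (-120)·b = +1.58
  (-5)·a + 100·b = +0.12
Eliminate b (×100 and ×(-120), subtract): 10400·a = 172.400 → a = ∂h/∂x = +0.01658
Back-substitute: b = ∂h/∂y = +0.002029.
h(435455, 4640901) = 219.10 + (+0.01658)·(-180) + (+0.002029)·(190) = 219.10 -2.984 +0.385 = 216.502 m.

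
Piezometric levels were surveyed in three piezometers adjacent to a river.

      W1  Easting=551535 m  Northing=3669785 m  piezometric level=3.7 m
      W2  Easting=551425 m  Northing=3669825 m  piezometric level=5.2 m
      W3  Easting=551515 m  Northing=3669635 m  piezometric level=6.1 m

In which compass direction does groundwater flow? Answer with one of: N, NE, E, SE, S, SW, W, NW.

Differences from W1: to W2 (Δx, Δy, Δh) = (-110, 40, +1.5); to W3 = (-20, -150, +2.4).
Determinant of the coordinate differences = (-110)·(-150) − (-20)·40 = 17300.
∂h/∂x = [(+1.5)·(-150) − (+2.4)·40] / 17300 = -0.01855
∂h/∂y = [(-110)·(+2.4) − (-20)·(+1.5)] / 17300 = -0.01353
Flow = −∇h = (+0.01855 east, +0.01353 north), which points northeast.

NE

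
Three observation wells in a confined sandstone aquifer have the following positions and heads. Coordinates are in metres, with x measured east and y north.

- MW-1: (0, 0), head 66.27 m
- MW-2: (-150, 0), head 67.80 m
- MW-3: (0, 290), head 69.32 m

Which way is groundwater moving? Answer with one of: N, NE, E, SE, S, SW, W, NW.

∂h/∂x = (67.80 − 66.27) / (-150 − 0) = -0.01020
∂h/∂y = (69.32 − 66.27) / (290 − 0) = +0.01052
Flow = −∇h = (+0.01020 east, -0.01052 north), which points southeast.

SE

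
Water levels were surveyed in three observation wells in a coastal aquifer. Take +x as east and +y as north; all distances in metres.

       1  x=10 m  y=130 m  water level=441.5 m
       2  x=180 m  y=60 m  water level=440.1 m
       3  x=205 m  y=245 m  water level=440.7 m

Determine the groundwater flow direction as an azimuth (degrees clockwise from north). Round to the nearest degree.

122°

With h = a·x + b·y + c and 1 as origin, the differences give:
  170·a + (-70)·b = -1.4
  195·a + 115·b = -0.8
Eliminate b (×115 and ×(-70), subtract): 33200·a = -217.00 → a = ∂h/∂x = -0.006536
Back-substitute: b = ∂h/∂y = +0.004127.
Flow direction (−∇h) has components (+0.006536 E, -0.004127 N).
Azimuth = atan2(E, N) = atan2(+0.006536, -0.004127) = 122.3° ≈ 122°.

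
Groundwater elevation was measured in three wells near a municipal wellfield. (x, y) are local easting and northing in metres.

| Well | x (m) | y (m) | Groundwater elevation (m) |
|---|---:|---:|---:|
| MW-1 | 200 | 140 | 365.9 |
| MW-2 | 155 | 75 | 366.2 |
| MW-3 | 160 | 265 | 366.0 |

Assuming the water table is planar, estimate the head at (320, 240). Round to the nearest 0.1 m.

Differences from MW-1: to MW-2 (Δx, Δy, Δh) = (-45, -65, +0.3); to MW-3 = (-40, 125, +0.1).
Solve a·Δx + b·Δy = Δh: det = (-45)·125 − (-40)·(-65) = -8225.
∂h/∂x = [(+0.3)·125 − (+0.1)·(-65)] / -8225 = -0.005350
∂h/∂y = [(-45)·(+0.1) − (-40)·(+0.3)] / -8225 = -0.0009119
h(320, 240) = 365.9 + (-0.005350)·(120) + (-0.0009119)·(100) = 365.9 -0.642 -0.091 = 365.167 m.

365.2 m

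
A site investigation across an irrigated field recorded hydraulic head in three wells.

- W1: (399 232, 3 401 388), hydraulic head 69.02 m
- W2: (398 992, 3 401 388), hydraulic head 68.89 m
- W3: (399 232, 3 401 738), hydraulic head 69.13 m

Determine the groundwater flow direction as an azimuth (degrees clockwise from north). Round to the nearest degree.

∂h/∂x = (68.89 − 69.02) / (398992 − 399232) = +0.0005417
∂h/∂y = (69.13 − 69.02) / (3401738 − 3401388) = +0.0003143
Flow direction (−∇h) has components (-0.0005417 E, -0.0003143 N).
Azimuth = atan2(E, N) = atan2(-0.0005417, -0.0003143) = 239.9° ≈ 240°.

240°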